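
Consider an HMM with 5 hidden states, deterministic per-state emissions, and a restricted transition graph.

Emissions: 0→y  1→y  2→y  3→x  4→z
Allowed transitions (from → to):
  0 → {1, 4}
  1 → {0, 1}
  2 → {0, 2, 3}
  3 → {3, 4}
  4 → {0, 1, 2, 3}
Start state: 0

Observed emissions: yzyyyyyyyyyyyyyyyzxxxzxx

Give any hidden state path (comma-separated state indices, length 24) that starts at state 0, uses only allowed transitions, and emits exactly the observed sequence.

0,4,1,0,1,1,1,1,0,1,1,1,0,1,0,1,0,4,3,3,3,4,3,3

  t0 'y' -> {0,1,2}, take 0 (start)
  t1 'z' -> {4}, take 4 (0->4 ok)
  t2 'y' -> {0,1,2}, take 1 (4->1 ok)
  t3 'y' -> {0,1,2}, take 0 (1->0 ok)
  t4 'y' -> {0,1,2}, take 1 (0->1 ok)
  t5 'y' -> {0,1,2}, take 1 (1->1 ok)
  t6 'y' -> {0,1,2}, take 1 (1->1 ok)
  t7 'y' -> {0,1,2}, take 1 (1->1 ok)
  t8 'y' -> {0,1,2}, take 0 (1->0 ok)
  t9 'y' -> {0,1,2}, take 1 (0->1 ok)
  t10 'y' -> {0,1,2}, take 1 (1->1 ok)
  t11 'y' -> {0,1,2}, take 1 (1->1 ok)
  t12 'y' -> {0,1,2}, take 0 (1->0 ok)
  t13 'y' -> {0,1,2}, take 1 (0->1 ok)
  t14 'y' -> {0,1,2}, take 0 (1->0 ok)
  t15 'y' -> {0,1,2}, take 1 (0->1 ok)
  t16 'y' -> {0,1,2}, take 0 (1->0 ok)
  t17 'z' -> {4}, take 4 (0->4 ok)
  t18 'x' -> {3}, take 3 (4->3 ok)
  t19 'x' -> {3}, take 3 (3->3 ok)
  t20 'x' -> {3}, take 3 (3->3 ok)
  t21 'z' -> {4}, take 4 (3->4 ok)
  t22 'x' -> {3}, take 3 (4->3 ok)
  t23 'x' -> {3}, take 3 (3->3 ok)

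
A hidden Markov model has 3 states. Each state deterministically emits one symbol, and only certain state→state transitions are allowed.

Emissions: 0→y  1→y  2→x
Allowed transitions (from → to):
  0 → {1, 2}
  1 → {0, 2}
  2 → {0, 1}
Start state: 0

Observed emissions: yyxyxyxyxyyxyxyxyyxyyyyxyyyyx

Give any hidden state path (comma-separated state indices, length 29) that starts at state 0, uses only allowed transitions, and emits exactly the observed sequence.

0,1,2,0,2,1,2,1,2,1,0,2,0,2,0,2,1,0,2,1,0,1,0,2,1,0,1,0,2

  t0 'y' -> {0,1}, take 0 (start)
  t1 'y' -> {0,1}, take 1 (0->1 ok)
  t2 'x' -> {2}, take 2 (1->2 ok)
  t3 'y' -> {0,1}, take 0 (2->0 ok)
  t4 'x' -> {2}, take 2 (0->2 ok)
  t5 'y' -> {0,1}, take 1 (2->1 ok)
  t6 'x' -> {2}, take 2 (1->2 ok)
  t7 'y' -> {0,1}, take 1 (2->1 ok)
  t8 'x' -> {2}, take 2 (1->2 ok)
  t9 'y' -> {0,1}, take 1 (2->1 ok)
  t10 'y' -> {0,1}, take 0 (1->0 ok)
  t11 'x' -> {2}, take 2 (0->2 ok)
  t12 'y' -> {0,1}, take 0 (2->0 ok)
  t13 'x' -> {2}, take 2 (0->2 ok)
  t14 'y' -> {0,1}, take 0 (2->0 ok)
  t15 'x' -> {2}, take 2 (0->2 ok)
  t16 'y' -> {0,1}, take 1 (2->1 ok)
  t17 'y' -> {0,1}, take 0 (1->0 ok)
  t18 'x' -> {2}, take 2 (0->2 ok)
  t19 'y' -> {0,1}, take 1 (2->1 ok)
  t20 'y' -> {0,1}, take 0 (1->0 ok)
  t21 'y' -> {0,1}, take 1 (0->1 ok)
  t22 'y' -> {0,1}, take 0 (1->0 ok)
  t23 'x' -> {2}, take 2 (0->2 ok)
  t24 'y' -> {0,1}, take 1 (2->1 ok)
  t25 'y' -> {0,1}, take 0 (1->0 ok)
  t26 'y' -> {0,1}, take 1 (0->1 ok)
  t27 'y' -> {0,1}, take 0 (1->0 ok)
  t28 'x' -> {2}, take 2 (0->2 ok)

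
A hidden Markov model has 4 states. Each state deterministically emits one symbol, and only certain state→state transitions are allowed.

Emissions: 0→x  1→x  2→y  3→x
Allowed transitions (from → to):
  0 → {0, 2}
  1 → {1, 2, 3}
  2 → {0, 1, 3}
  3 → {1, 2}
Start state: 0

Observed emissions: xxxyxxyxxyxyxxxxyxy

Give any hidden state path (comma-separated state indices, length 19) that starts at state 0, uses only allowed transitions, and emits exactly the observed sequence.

0,0,0,2,0,0,2,1,3,2,1,2,3,1,1,1,2,0,2

  0: obs=x cand={0,1,3} pick 0 [start]
  1: obs=x cand={0,1,3} pick 0 [0->0 ok]
  2: obs=x cand={0,1,3} pick 0 [0->0 ok]
  3: obs=y cand={2} pick 2 [0->2 ok]
  4: obs=x cand={0,1,3} pick 0 [2->0 ok]
  5: obs=x cand={0,1,3} pick 0 [0->0 ok]
  6: obs=y cand={2} pick 2 [0->2 ok]
  7: obs=x cand={0,1,3} pick 1 [2->1 ok]
  8: obs=x cand={0,1,3} pick 3 [1->3 ok]
  9: obs=y cand={2} pick 2 [3->2 ok]
  10: obs=x cand={0,1,3} pick 1 [2->1 ok]
  11: obs=y cand={2} pick 2 [1->2 ok]
  12: obs=x cand={0,1,3} pick 3 [2->3 ok]
  13: obs=x cand={0,1,3} pick 1 [3->1 ok]
  14: obs=x cand={0,1,3} pick 1 [1->1 ok]
  15: obs=x cand={0,1,3} pick 1 [1->1 ok]
  16: obs=y cand={2} pick 2 [1->2 ok]
  17: obs=x cand={0,1,3} pick 0 [2->0 ok]
  18: obs=y cand={2} pick 2 [0->2 ok]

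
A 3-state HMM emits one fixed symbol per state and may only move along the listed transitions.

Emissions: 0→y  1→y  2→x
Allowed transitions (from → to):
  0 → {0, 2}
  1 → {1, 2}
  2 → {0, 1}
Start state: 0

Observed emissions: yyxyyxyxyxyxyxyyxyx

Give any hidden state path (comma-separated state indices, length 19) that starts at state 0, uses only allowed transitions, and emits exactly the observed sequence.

  [0] y  {0,1}  => 0  start
  [1] y  {0,1}  => 0  0->0 ok
  [2] x  {2}  => 2  0->2 ok
  [3] y  {0,1}  => 0  2->0 ok
  [4] y  {0,1}  => 0  0->0 ok
  [5] x  {2}  => 2  0->2 ok
  [6] y  {0,1}  => 0  2->0 ok
  [7] x  {2}  => 2  0->2 ok
  [8] y  {0,1}  => 0  2->0 ok
  [9] x  {2}  => 2  0->2 ok
  [10] y  {0,1}  => 1  2->1 ok
  [11] x  {2}  => 2  1->2 ok
  [12] y  {0,1}  => 1  2->1 ok
  [13] x  {2}  => 2  1->2 ok
  [14] y  {0,1}  => 1  2->1 ok
  [15] y  {0,1}  => 1  1->1 ok
  [16] x  {2}  => 2  1->2 ok
  [17] y  {0,1}  => 1  2->1 ok
  [18] x  {2}  => 2  1->2 ok

0,0,2,0,0,2,0,2,0,2,1,2,1,2,1,1,2,1,2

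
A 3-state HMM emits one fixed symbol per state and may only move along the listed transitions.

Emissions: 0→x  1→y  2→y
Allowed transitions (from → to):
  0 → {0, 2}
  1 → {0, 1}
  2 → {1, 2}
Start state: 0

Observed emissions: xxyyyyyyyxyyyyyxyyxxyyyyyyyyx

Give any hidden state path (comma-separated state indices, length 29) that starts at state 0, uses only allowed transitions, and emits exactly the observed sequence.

0,0,2,2,2,1,1,1,1,0,2,2,2,1,1,0,2,1,0,0,2,2,2,2,2,2,1,1,0

  pos 0: x in {0}, choose 0; start
  pos 1: x in {0}, choose 0; 0->0 ok
  pos 2: y in {1,2}, choose 2; 0->2 ok
  pos 3: y in {1,2}, choose 2; 2->2 ok
  pos 4: y in {1,2}, choose 2; 2->2 ok
  pos 5: y in {1,2}, choose 1; 2->1 ok
  pos 6: y in {1,2}, choose 1; 1->1 ok
  pos 7: y in {1,2}, choose 1; 1->1 ok
  pos 8: y in {1,2}, choose 1; 1->1 ok
  pos 9: x in {0}, choose 0; 1->0 ok
  pos 10: y in {1,2}, choose 2; 0->2 ok
  pos 11: y in {1,2}, choose 2; 2->2 ok
  pos 12: y in {1,2}, choose 2; 2->2 ok
  pos 13: y in {1,2}, choose 1; 2->1 ok
  pos 14: y in {1,2}, choose 1; 1->1 ok
  pos 15: x in {0}, choose 0; 1->0 ok
  pos 16: y in {1,2}, choose 2; 0->2 ok
  pos 17: y in {1,2}, choose 1; 2->1 ok
  pos 18: x in {0}, choose 0; 1->0 ok
  pos 19: x in {0}, choose 0; 0->0 ok
  pos 20: y in {1,2}, choose 2; 0->2 ok
  pos 21: y in {1,2}, choose 2; 2->2 ok
  pos 22: y in {1,2}, choose 2; 2->2 ok
  pos 23: y in {1,2}, choose 2; 2->2 ok
  pos 24: y in {1,2}, choose 2; 2->2 ok
  pos 25: y in {1,2}, choose 2; 2->2 ok
  pos 26: y in {1,2}, choose 1; 2->1 ok
  pos 27: y in {1,2}, choose 1; 1->1 ok
  pos 28: x in {0}, choose 0; 1->0 ok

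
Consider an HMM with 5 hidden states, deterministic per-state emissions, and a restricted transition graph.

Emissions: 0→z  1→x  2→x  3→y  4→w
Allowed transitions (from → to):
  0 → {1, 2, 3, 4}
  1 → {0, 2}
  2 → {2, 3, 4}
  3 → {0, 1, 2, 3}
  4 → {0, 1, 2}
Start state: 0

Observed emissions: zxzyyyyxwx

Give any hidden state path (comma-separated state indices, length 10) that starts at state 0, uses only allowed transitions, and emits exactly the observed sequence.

0,1,0,3,3,3,3,2,4,1

  [0] z  {0}  => 0  start
  [1] x  {1,2}  => 1  0->1 ok
  [2] z  {0}  => 0  1->0 ok
  [3] y  {3}  => 3  0->3 ok
  [4] y  {3}  => 3  3->3 ok
  [5] y  {3}  => 3  3->3 ok
  [6] y  {3}  => 3  3->3 ok
  [7] x  {1,2}  => 2  3->2 ok
  [8] w  {4}  => 4  2->4 ok
  [9] x  {1,2}  => 1  4->1 ok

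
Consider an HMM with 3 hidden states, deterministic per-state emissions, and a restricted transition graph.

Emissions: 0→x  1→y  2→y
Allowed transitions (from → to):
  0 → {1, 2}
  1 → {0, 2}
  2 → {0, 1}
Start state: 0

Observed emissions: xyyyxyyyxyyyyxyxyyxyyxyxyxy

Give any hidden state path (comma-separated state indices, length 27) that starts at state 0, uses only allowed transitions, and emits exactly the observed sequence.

0,1,2,1,0,1,2,1,0,1,2,1,2,0,1,0,2,1,0,2,1,0,2,0,2,0,2

  pos 0: x in {0}, choose 0; start
  pos 1: y in {1,2}, choose 1; 0->1 ok
  pos 2: y in {1,2}, choose 2; 1->2 ok
  pos 3: y in {1,2}, choose 1; 2->1 ok
  pos 4: x in {0}, choose 0; 1->0 ok
  pos 5: y in {1,2}, choose 1; 0->1 ok
  pos 6: y in {1,2}, choose 2; 1->2 ok
  pos 7: y in {1,2}, choose 1; 2->1 ok
  pos 8: x in {0}, choose 0; 1->0 ok
  pos 9: y in {1,2}, choose 1; 0->1 ok
  pos 10: y in {1,2}, choose 2; 1->2 ok
  pos 11: y in {1,2}, choose 1; 2->1 ok
  pos 12: y in {1,2}, choose 2; 1->2 ok
  pos 13: x in {0}, choose 0; 2->0 ok
  pos 14: y in {1,2}, choose 1; 0->1 ok
  pos 15: x in {0}, choose 0; 1->0 ok
  pos 16: y in {1,2}, choose 2; 0->2 ok
  pos 17: y in {1,2}, choose 1; 2->1 ok
  pos 18: x in {0}, choose 0; 1->0 ok
  pos 19: y in {1,2}, choose 2; 0->2 ok
  pos 20: y in {1,2}, choose 1; 2->1 ok
  pos 21: x in {0}, choose 0; 1->0 ok
  pos 22: y in {1,2}, choose 2; 0->2 ok
  pos 23: x in {0}, choose 0; 2->0 ok
  pos 24: y in {1,2}, choose 2; 0->2 ok
  pos 25: x in {0}, choose 0; 2->0 ok
  pos 26: y in {1,2}, choose 2; 0->2 ok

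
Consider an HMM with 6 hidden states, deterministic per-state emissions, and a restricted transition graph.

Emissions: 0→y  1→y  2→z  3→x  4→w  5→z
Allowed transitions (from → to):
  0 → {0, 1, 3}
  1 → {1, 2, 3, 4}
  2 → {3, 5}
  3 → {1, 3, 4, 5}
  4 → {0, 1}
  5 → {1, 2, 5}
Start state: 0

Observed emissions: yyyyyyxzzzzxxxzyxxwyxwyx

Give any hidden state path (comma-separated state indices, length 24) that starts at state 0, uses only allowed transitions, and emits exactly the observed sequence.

0,0,0,0,0,1,3,5,5,5,2,3,3,3,5,1,3,3,4,0,3,4,1,3

  t0 'y' -> {0,1}, take 0 (start)
  t1 'y' -> {0,1}, take 0 (0->0 ok)
  t2 'y' -> {0,1}, take 0 (0->0 ok)
  t3 'y' -> {0,1}, take 0 (0->0 ok)
  t4 'y' -> {0,1}, take 0 (0->0 ok)
  t5 'y' -> {0,1}, take 1 (0->1 ok)
  t6 'x' -> {3}, take 3 (1->3 ok)
  t7 'z' -> {2,5}, take 5 (3->5 ok)
  t8 'z' -> {2,5}, take 5 (5->5 ok)
  t9 'z' -> {2,5}, take 5 (5->5 ok)
  t10 'z' -> {2,5}, take 2 (5->2 ok)
  t11 'x' -> {3}, take 3 (2->3 ok)
  t12 'x' -> {3}, take 3 (3->3 ok)
  t13 'x' -> {3}, take 3 (3->3 ok)
  t14 'z' -> {2,5}, take 5 (3->5 ok)
  t15 'y' -> {0,1}, take 1 (5->1 ok)
  t16 'x' -> {3}, take 3 (1->3 ok)
  t17 'x' -> {3}, take 3 (3->3 ok)
  t18 'w' -> {4}, take 4 (3->4 ok)
  t19 'y' -> {0,1}, take 0 (4->0 ok)
  t20 'x' -> {3}, take 3 (0->3 ok)
  t21 'w' -> {4}, take 4 (3->4 ok)
  t22 'y' -> {0,1}, take 1 (4->1 ok)
  t23 'x' -> {3}, take 3 (1->3 ok)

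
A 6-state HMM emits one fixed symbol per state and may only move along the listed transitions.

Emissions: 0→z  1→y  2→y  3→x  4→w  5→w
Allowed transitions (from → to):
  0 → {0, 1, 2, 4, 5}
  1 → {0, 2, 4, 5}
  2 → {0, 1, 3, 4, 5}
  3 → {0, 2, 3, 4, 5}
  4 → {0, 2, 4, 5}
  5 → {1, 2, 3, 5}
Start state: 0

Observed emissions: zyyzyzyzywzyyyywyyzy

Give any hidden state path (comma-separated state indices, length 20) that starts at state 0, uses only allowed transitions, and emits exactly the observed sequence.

  [0] z  {0}  => 0  start
  [1] y  {1,2}  => 1  0->1 ok
  [2] y  {1,2}  => 2  1->2 ok
  [3] z  {0}  => 0  2->0 ok
  [4] y  {1,2}  => 2  0->2 ok
  [5] z  {0}  => 0  2->0 ok
  [6] y  {1,2}  => 2  0->2 ok
  [7] z  {0}  => 0  2->0 ok
  [8] y  {1,2}  => 1  0->1 ok
  [9] w  {4,5}  => 4  1->4 ok
  [10] z  {0}  => 0  4->0 ok
  [11] y  {1,2}  => 2  0->2 ok
  [12] y  {1,2}  => 1  2->1 ok
  [13] y  {1,2}  => 2  1->2 ok
  [14] y  {1,2}  => 1  2->1 ok
  [15] w  {4,5}  => 4  1->4 ok
  [16] y  {1,2}  => 2  4->2 ok
  [17] y  {1,2}  => 1  2->1 ok
  [18] z  {0}  => 0  1->0 ok
  [19] y  {1,2}  => 2  0->2 ok

0,1,2,0,2,0,2,0,1,4,0,2,1,2,1,4,2,1,0,2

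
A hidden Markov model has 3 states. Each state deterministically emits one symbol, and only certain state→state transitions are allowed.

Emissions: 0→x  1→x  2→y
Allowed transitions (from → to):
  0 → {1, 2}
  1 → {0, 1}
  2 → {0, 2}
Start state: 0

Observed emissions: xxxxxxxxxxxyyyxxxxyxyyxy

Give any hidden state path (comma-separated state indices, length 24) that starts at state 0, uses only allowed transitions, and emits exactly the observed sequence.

  pos 0: x in {0,1}, choose 0; start
  pos 1: x in {0,1}, choose 1; 0->1 ok
  pos 2: x in {0,1}, choose 1; 1->1 ok
  pos 3: x in {0,1}, choose 1; 1->1 ok
  pos 4: x in {0,1}, choose 0; 1->0 ok
  pos 5: x in {0,1}, choose 1; 0->1 ok
  pos 6: x in {0,1}, choose 0; 1->0 ok
  pos 7: x in {0,1}, choose 1; 0->1 ok
  pos 8: x in {0,1}, choose 0; 1->0 ok
  pos 9: x in {0,1}, choose 1; 0->1 ok
  pos 10: x in {0,1}, choose 0; 1->0 ok
  pos 11: y in {2}, choose 2; 0->2 ok
  pos 12: y in {2}, choose 2; 2->2 ok
  pos 13: y in {2}, choose 2; 2->2 ok
  pos 14: x in {0,1}, choose 0; 2->0 ok
  pos 15: x in {0,1}, choose 1; 0->1 ok
  pos 16: x in {0,1}, choose 1; 1->1 ok
  pos 17: x in {0,1}, choose 0; 1->0 ok
  pos 18: y in {2}, choose 2; 0->2 ok
  pos 19: x in {0,1}, choose 0; 2->0 ok
  pos 20: y in {2}, choose 2; 0->2 ok
  pos 21: y in {2}, choose 2; 2->2 ok
  pos 22: x in {0,1}, choose 0; 2->0 ok
  pos 23: y in {2}, choose 2; 0->2 ok

0,1,1,1,0,1,0,1,0,1,0,2,2,2,0,1,1,0,2,0,2,2,0,2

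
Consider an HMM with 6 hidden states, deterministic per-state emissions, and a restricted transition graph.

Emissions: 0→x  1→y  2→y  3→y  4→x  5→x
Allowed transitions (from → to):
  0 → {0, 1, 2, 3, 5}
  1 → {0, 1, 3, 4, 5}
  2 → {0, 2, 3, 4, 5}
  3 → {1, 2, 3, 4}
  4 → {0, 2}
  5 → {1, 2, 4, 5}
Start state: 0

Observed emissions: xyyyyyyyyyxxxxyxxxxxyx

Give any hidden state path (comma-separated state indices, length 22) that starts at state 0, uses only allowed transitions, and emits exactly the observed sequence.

  0: obs=x cand={0,4,5} pick 0 [start]
  1: obs=y cand={1,2,3} pick 2 [0->2 ok]
  2: obs=y cand={1,2,3} pick 2 [2->2 ok]
  3: obs=y cand={1,2,3} pick 2 [2->2 ok]
  4: obs=y cand={1,2,3} pick 3 [2->3 ok]
  5: obs=y cand={1,2,3} pick 3 [3->3 ok]
  6: obs=y cand={1,2,3} pick 2 [3->2 ok]
  7: obs=y cand={1,2,3} pick 3 [2->3 ok]
  8: obs=y cand={1,2,3} pick 3 [3->3 ok]
  9: obs=y cand={1,2,3} pick 2 [3->2 ok]
  10: obs=x cand={0,4,5} pick 5 [2->5 ok]
  11: obs=x cand={0,4,5} pick 5 [5->5 ok]
  12: obs=x cand={0,4,5} pick 5 [5->5 ok]
  13: obs=x cand={0,4,5} pick 4 [5->4 ok]
  14: obs=y cand={1,2,3} pick 2 [4->2 ok]
  15: obs=x cand={0,4,5} pick 5 [2->5 ok]
  16: obs=x cand={0,4,5} pick 5 [5->5 ok]
  17: obs=x cand={0,4,5} pick 5 [5->5 ok]
  18: obs=x cand={0,4,5} pick 5 [5->5 ok]
  19: obs=x cand={0,4,5} pick 4 [5->4 ok]
  20: obs=y cand={1,2,3} pick 2 [4->2 ok]
  21: obs=x cand={0,4,5} pick 4 [2->4 ok]

0,2,2,2,3,3,2,3,3,2,5,5,5,4,2,5,5,5,5,4,2,4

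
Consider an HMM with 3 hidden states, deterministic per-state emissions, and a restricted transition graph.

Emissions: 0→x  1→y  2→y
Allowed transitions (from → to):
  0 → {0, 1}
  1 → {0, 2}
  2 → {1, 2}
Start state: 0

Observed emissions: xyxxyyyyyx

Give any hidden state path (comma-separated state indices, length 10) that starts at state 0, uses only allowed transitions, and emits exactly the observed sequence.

0,1,0,0,1,2,2,2,1,0

  pos 0: x in {0}, choose 0; start
  pos 1: y in {1,2}, choose 1; 0->1 ok
  pos 2: x in {0}, choose 0; 1->0 ok
  pos 3: x in {0}, choose 0; 0->0 ok
  pos 4: y in {1,2}, choose 1; 0->1 ok
  pos 5: y in {1,2}, choose 2; 1->2 ok
  pos 6: y in {1,2}, choose 2; 2->2 ok
  pos 7: y in {1,2}, choose 2; 2->2 ok
  pos 8: y in {1,2}, choose 1; 2->1 ok
  pos 9: x in {0}, choose 0; 1->0 ok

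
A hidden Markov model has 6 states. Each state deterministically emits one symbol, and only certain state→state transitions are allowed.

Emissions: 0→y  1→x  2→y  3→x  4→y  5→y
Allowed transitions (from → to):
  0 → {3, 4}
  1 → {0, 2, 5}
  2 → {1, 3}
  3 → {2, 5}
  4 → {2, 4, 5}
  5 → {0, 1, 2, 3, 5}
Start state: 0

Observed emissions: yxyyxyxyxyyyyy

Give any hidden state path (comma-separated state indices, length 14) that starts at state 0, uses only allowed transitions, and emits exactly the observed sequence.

  t0 'y' -> {0,2,4,5}, take 0 (start)
  t1 'x' -> {1,3}, take 3 (0->3 ok)
  t2 'y' -> {0,2,4,5}, take 5 (3->5 ok)
  t3 'y' -> {0,2,4,5}, take 0 (5->0 ok)
  t4 'x' -> {1,3}, take 3 (0->3 ok)
  t5 'y' -> {0,2,4,5}, take 2 (3->2 ok)
  t6 'x' -> {1,3}, take 1 (2->1 ok)
  t7 'y' -> {0,2,4,5}, take 2 (1->2 ok)
  t8 'x' -> {1,3}, take 1 (2->1 ok)
  t9 'y' -> {0,2,4,5}, take 5 (1->5 ok)
  t10 'y' -> {0,2,4,5}, take 5 (5->5 ok)
  t11 'y' -> {0,2,4,5}, take 0 (5->0 ok)
  t12 'y' -> {0,2,4,5}, take 4 (0->4 ok)
  t13 'y' -> {0,2,4,5}, take 2 (4->2 ok)

0,3,5,0,3,2,1,2,1,5,5,0,4,2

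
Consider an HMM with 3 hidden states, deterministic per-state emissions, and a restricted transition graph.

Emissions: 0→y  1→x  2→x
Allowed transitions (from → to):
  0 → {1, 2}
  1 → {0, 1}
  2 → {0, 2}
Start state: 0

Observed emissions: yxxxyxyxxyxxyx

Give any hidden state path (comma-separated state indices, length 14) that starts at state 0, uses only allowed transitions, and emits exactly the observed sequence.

0,2,2,2,0,2,0,2,2,0,1,1,0,2

  pos 0: y in {0}, choose 0; start
  pos 1: x in {1,2}, choose 2; 0->2 ok
  pos 2: x in {1,2}, choose 2; 2->2 ok
  pos 3: x in {1,2}, choose 2; 2->2 ok
  pos 4: y in {0}, choose 0; 2->0 ok
  pos 5: x in {1,2}, choose 2; 0->2 ok
  pos 6: y in {0}, choose 0; 2->0 ok
  pos 7: x in {1,2}, choose 2; 0->2 ok
  pos 8: x in {1,2}, choose 2; 2->2 ok
  pos 9: y in {0}, choose 0; 2->0 ok
  pos 10: x in {1,2}, choose 1; 0->1 ok
  pos 11: x in {1,2}, choose 1; 1->1 ok
  pos 12: y in {0}, choose 0; 1->0 ok
  pos 13: x in {1,2}, choose 2; 0->2 ok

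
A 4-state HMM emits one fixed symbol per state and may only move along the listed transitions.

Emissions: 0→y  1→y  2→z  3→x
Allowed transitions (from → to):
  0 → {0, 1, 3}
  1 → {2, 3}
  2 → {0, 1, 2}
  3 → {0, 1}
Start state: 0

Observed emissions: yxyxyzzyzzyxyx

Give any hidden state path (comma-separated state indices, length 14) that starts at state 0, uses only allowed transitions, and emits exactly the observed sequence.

  pos 0: y in {0,1}, choose 0; start
  pos 1: x in {3}, choose 3; 0->3 ok
  pos 2: y in {0,1}, choose 0; 3->0 ok
  pos 3: x in {3}, choose 3; 0->3 ok
  pos 4: y in {0,1}, choose 1; 3->1 ok
  pos 5: z in {2}, choose 2; 1->2 ok
  pos 6: z in {2}, choose 2; 2->2 ok
  pos 7: y in {0,1}, choose 1; 2->1 ok
  pos 8: z in {2}, choose 2; 1->2 ok
  pos 9: z in {2}, choose 2; 2->2 ok
  pos 10: y in {0,1}, choose 1; 2->1 ok
  pos 11: x in {3}, choose 3; 1->3 ok
  pos 12: y in {0,1}, choose 1; 3->1 ok
  pos 13: x in {3}, choose 3; 1->3 ok

0,3,0,3,1,2,2,1,2,2,1,3,1,3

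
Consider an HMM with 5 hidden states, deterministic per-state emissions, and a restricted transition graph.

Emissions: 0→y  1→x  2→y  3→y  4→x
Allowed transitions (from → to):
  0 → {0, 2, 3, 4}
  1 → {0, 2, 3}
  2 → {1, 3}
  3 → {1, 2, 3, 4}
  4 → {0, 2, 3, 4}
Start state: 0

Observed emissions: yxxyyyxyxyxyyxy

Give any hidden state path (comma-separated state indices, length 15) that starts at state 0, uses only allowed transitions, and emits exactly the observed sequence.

0,4,4,3,3,3,1,0,4,2,1,0,2,1,0

  [0] y  {0,2,3}  => 0  start
  [1] x  {1,4}  => 4  0->4 ok
  [2] x  {1,4}  => 4  4->4 ok
  [3] y  {0,2,3}  => 3  4->3 ok
  [4] y  {0,2,3}  => 3  3->3 ok
  [5] y  {0,2,3}  => 3  3->3 ok
  [6] x  {1,4}  => 1  3->1 ok
  [7] y  {0,2,3}  => 0  1->0 ok
  [8] x  {1,4}  => 4  0->4 ok
  [9] y  {0,2,3}  => 2  4->2 ok
  [10] x  {1,4}  => 1  2->1 ok
  [11] y  {0,2,3}  => 0  1->0 ok
  [12] y  {0,2,3}  => 2  0->2 ok
  [13] x  {1,4}  => 1  2->1 ok
  [14] y  {0,2,3}  => 0  1->0 ok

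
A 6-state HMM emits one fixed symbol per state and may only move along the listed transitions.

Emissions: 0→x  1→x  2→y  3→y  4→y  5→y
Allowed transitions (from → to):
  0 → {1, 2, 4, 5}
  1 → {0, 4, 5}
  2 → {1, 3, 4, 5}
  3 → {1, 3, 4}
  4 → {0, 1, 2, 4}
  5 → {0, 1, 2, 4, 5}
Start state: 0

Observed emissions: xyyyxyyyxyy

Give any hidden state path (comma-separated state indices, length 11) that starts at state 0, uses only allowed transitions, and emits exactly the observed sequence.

0,2,5,4,0,5,5,4,0,2,4

  0: obs=x cand={0,1} pick 0 [start]
  1: obs=y cand={2,3,4,5} pick 2 [0->2 ok]
  2: obs=y cand={2,3,4,5} pick 5 [2->5 ok]
  3: obs=y cand={2,3,4,5} pick 4 [5->4 ok]
  4: obs=x cand={0,1} pick 0 [4->0 ok]
  5: obs=y cand={2,3,4,5} pick 5 [0->5 ok]
  6: obs=y cand={2,3,4,5} pick 5 [5->5 ok]
  7: obs=y cand={2,3,4,5} pick 4 [5->4 ok]
  8: obs=x cand={0,1} pick 0 [4->0 ok]
  9: obs=y cand={2,3,4,5} pick 2 [0->2 ok]
  10: obs=y cand={2,3,4,5} pick 4 [2->4 ok]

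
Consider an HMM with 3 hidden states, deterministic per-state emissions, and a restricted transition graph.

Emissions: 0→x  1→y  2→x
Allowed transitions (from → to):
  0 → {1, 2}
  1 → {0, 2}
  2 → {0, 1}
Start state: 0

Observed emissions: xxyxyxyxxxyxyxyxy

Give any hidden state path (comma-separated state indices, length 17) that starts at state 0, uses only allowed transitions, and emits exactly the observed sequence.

  t0 'x' -> {0,2}, take 0 (start)
  t1 'x' -> {0,2}, take 2 (0->2 ok)
  t2 'y' -> {1}, take 1 (2->1 ok)
  t3 'x' -> {0,2}, take 2 (1->2 ok)
  t4 'y' -> {1}, take 1 (2->1 ok)
  t5 'x' -> {0,2}, take 0 (1->0 ok)
  t6 'y' -> {1}, take 1 (0->1 ok)
  t7 'x' -> {0,2}, take 2 (1->2 ok)
  t8 'x' -> {0,2}, take 0 (2->0 ok)
  t9 'x' -> {0,2}, take 2 (0->2 ok)
  t10 'y' -> {1}, take 1 (2->1 ok)
  t11 'x' -> {0,2}, take 0 (1->0 ok)
  t12 'y' -> {1}, take 1 (0->1 ok)
  t13 'x' -> {0,2}, take 0 (1->0 ok)
  t14 'y' -> {1}, take 1 (0->1 ok)
  t15 'x' -> {0,2}, take 0 (1->0 ok)
  t16 'y' -> {1}, take 1 (0->1 ok)

0,2,1,2,1,0,1,2,0,2,1,0,1,0,1,0,1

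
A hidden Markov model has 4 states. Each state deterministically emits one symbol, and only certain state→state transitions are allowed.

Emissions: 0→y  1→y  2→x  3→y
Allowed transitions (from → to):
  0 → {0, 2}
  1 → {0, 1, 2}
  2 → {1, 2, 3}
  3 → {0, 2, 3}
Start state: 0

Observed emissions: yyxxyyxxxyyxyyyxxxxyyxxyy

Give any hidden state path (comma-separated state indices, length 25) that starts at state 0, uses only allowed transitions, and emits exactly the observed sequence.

  0: obs=y cand={0,1,3} pick 0 [start]
  1: obs=y cand={0,1,3} pick 0 [0->0 ok]
  2: obs=x cand={2} pick 2 [0->2 ok]
  3: obs=x cand={2} pick 2 [2->2 ok]
  4: obs=y cand={0,1,3} pick 1 [2->1 ok]
  5: obs=y cand={0,1,3} pick 0 [1->0 ok]
  6: obs=x cand={2} pick 2 [0->2 ok]
  7: obs=x cand={2} pick 2 [2->2 ok]
  8: obs=x cand={2} pick 2 [2->2 ok]
  9: obs=y cand={0,1,3} pick 3 [2->3 ok]
  10: obs=y cand={0,1,3} pick 0 [3->0 ok]
  11: obs=x cand={2} pick 2 [0->2 ok]
  12: obs=y cand={0,1,3} pick 1 [2->1 ok]
  13: obs=y cand={0,1,3} pick 1 [1->1 ok]
  14: obs=y cand={0,1,3} pick 0 [1->0 ok]
  15: obs=x cand={2} pick 2 [0->2 ok]
  16: obs=x cand={2} pick 2 [2->2 ok]
  17: obs=x cand={2} pick 2 [2->2 ok]
  18: obs=x cand={2} pick 2 [2->2 ok]
  19: obs=y cand={0,1,3} pick 1 [2->1 ok]
  20: obs=y cand={0,1,3} pick 0 [1->0 ok]
  21: obs=x cand={2} pick 2 [0->2 ok]
  22: obs=x cand={2} pick 2 [2->2 ok]
  23: obs=y cand={0,1,3} pick 1 [2->1 ok]
  24: obs=y cand={0,1,3} pick 0 [1->0 ok]

0,0,2,2,1,0,2,2,2,3,0,2,1,1,0,2,2,2,2,1,0,2,2,1,0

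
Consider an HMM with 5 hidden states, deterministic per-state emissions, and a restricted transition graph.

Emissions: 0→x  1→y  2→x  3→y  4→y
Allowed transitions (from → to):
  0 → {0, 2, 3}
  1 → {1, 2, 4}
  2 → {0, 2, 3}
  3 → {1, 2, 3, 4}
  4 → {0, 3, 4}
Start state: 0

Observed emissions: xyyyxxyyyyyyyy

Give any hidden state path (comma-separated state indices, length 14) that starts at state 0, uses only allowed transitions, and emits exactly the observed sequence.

0,3,4,3,2,2,3,3,1,1,1,1,4,3

  0: obs=x cand={0,2} pick 0 [start]
  1: obs=y cand={1,3,4} pick 3 [0->3 ok]
  2: obs=y cand={1,3,4} pick 4 [3->4 ok]
  3: obs=y cand={1,3,4} pick 3 [4->3 ok]
  4: obs=x cand={0,2} pick 2 [3->2 ok]
  5: obs=x cand={0,2} pick 2 [2->2 ok]
  6: obs=y cand={1,3,4} pick 3 [2->3 ok]
  7: obs=y cand={1,3,4} pick 3 [3->3 ok]
  8: obs=y cand={1,3,4} pick 1 [3->1 ok]
  9: obs=y cand={1,3,4} pick 1 [1->1 ok]
  10: obs=y cand={1,3,4} pick 1 [1->1 ok]
  11: obs=y cand={1,3,4} pick 1 [1->1 ok]
  12: obs=y cand={1,3,4} pick 4 [1->4 ok]
  13: obs=y cand={1,3,4} pick 3 [4->3 ok]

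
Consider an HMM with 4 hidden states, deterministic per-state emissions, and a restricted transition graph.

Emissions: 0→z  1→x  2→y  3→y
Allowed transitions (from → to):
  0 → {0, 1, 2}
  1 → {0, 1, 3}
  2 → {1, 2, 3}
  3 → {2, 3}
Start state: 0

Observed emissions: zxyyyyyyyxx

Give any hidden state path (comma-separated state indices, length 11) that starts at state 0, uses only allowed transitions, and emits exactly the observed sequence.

  t0 'z' -> {0}, take 0 (start)
  t1 'x' -> {1}, take 1 (0->1 ok)
  t2 'y' -> {2,3}, take 3 (1->3 ok)
  t3 'y' -> {2,3}, take 3 (3->3 ok)
  t4 'y' -> {2,3}, take 3 (3->3 ok)
  t5 'y' -> {2,3}, take 3 (3->3 ok)
  t6 'y' -> {2,3}, take 2 (3->2 ok)
  t7 'y' -> {2,3}, take 2 (2->2 ok)
  t8 'y' -> {2,3}, take 2 (2->2 ok)
  t9 'x' -> {1}, take 1 (2->1 ok)
  t10 'x' -> {1}, take 1 (1->1 ok)

0,1,3,3,3,3,2,2,2,1,1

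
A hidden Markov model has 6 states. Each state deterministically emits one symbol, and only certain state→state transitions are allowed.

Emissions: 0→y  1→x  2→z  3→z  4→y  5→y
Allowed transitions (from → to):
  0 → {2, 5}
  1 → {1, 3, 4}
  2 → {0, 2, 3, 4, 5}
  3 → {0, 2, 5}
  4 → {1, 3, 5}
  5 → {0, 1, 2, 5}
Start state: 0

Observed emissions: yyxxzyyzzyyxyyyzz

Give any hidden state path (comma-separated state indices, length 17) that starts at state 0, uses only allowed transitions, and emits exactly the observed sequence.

  [0] y  {0,4,5}  => 0  start
  [1] y  {0,4,5}  => 5  0->5 ok
  [2] x  {1}  => 1  5->1 ok
  [3] x  {1}  => 1  1->1 ok
  [4] z  {2,3}  => 3  1->3 ok
  [5] y  {0,4,5}  => 0  3->0 ok
  [6] y  {0,4,5}  => 5  0->5 ok
  [7] z  {2,3}  => 2  5->2 ok
  [8] z  {2,3}  => 3  2->3 ok
  [9] y  {0,4,5}  => 5  3->5 ok
  [10] y  {0,4,5}  => 5  5->5 ok
  [11] x  {1}  => 1  5->1 ok
  [12] y  {0,4,5}  => 4  1->4 ok
  [13] y  {0,4,5}  => 5  4->5 ok
  [14] y  {0,4,5}  => 5  5->5 ok
  [15] z  {2,3}  => 2  5->2 ok
  [16] z  {2,3}  => 2  2->2 ok

0,5,1,1,3,0,5,2,3,5,5,1,4,5,5,2,2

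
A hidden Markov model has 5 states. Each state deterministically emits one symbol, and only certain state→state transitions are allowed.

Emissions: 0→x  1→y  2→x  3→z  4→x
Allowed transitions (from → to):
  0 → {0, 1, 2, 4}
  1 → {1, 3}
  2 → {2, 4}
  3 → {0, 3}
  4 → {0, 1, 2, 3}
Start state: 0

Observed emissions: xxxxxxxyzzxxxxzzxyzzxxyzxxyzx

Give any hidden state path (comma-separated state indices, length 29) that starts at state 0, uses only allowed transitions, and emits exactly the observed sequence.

0,0,2,2,4,0,4,1,3,3,0,2,2,4,3,3,0,1,3,3,0,0,1,3,0,4,1,3,0

  pos 0: x in {0,2,4}, choose 0; start
  pos 1: x in {0,2,4}, choose 0; 0->0 ok
  pos 2: x in {0,2,4}, choose 2; 0->2 ok
  pos 3: x in {0,2,4}, choose 2; 2->2 ok
  pos 4: x in {0,2,4}, choose 4; 2->4 ok
  pos 5: x in {0,2,4}, choose 0; 4->0 ok
  pos 6: x in {0,2,4}, choose 4; 0->4 ok
  pos 7: y in {1}, choose 1; 4->1 ok
  pos 8: z in {3}, choose 3; 1->3 ok
  pos 9: z in {3}, choose 3; 3->3 ok
  pos 10: x in {0,2,4}, choose 0; 3->0 ok
  pos 11: x in {0,2,4}, choose 2; 0->2 ok
  pos 12: x in {0,2,4}, choose 2; 2->2 ok
  pos 13: x in {0,2,4}, choose 4; 2->4 ok
  pos 14: z in {3}, choose 3; 4->3 ok
  pos 15: z in {3}, choose 3; 3->3 ok
  pos 16: x in {0,2,4}, choose 0; 3->0 ok
  pos 17: y in {1}, choose 1; 0->1 ok
  pos 18: z in {3}, choose 3; 1->3 ok
  pos 19: z in {3}, choose 3; 3->3 ok
  pos 20: x in {0,2,4}, choose 0; 3->0 ok
  pos 21: x in {0,2,4}, choose 0; 0->0 ok
  pos 22: y in {1}, choose 1; 0->1 ok
  pos 23: z in {3}, choose 3; 1->3 ok
  pos 24: x in {0,2,4}, choose 0; 3->0 ok
  pos 25: x in {0,2,4}, choose 4; 0->4 ok
  pos 26: y in {1}, choose 1; 4->1 ok
  pos 27: z in {3}, choose 3; 1->3 ok
  pos 28: x in {0,2,4}, choose 0; 3->0 ok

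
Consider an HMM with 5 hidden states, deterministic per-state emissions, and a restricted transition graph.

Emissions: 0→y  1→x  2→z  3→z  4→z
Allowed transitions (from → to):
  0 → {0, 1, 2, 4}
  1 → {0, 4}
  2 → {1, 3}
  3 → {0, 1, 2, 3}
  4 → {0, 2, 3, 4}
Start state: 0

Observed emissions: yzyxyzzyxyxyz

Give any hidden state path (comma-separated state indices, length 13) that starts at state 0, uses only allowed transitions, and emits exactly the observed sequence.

0,4,0,1,0,4,4,0,1,0,1,0,4

  0: obs=y cand={0} pick 0 [start]
  1: obs=z cand={2,3,4} pick 4 [0->4 ok]
  2: obs=y cand={0} pick 0 [4->0 ok]
  3: obs=x cand={1} pick 1 [0->1 ok]
  4: obs=y cand={0} pick 0 [1->0 ok]
  5: obs=z cand={2,3,4} pick 4 [0->4 ok]
  6: obs=z cand={2,3,4} pick 4 [4->4 ok]
  7: obs=y cand={0} pick 0 [4->0 ok]
  8: obs=x cand={1} pick 1 [0->1 ok]
  9: obs=y cand={0} pick 0 [1->0 ok]
  10: obs=x cand={1} pick 1 [0->1 ok]
  11: obs=y cand={0} pick 0 [1->0 ok]
  12: obs=z cand={2,3,4} pick 4 [0->4 ok]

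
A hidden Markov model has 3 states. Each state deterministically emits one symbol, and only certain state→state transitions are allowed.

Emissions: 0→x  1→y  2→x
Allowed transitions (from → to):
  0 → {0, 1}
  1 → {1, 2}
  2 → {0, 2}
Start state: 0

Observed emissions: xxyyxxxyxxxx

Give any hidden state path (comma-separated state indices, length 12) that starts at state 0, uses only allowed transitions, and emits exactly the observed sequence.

  0: obs=x cand={0,2} pick 0 [start]
  1: obs=x cand={0,2} pick 0 [0->0 ok]
  2: obs=y cand={1} pick 1 [0->1 ok]
  3: obs=y cand={1} pick 1 [1->1 ok]
  4: obs=x cand={0,2} pick 2 [1->2 ok]
  5: obs=x cand={0,2} pick 0 [2->0 ok]
  6: obs=x cand={0,2} pick 0 [0->0 ok]
  7: obs=y cand={1} pick 1 [0->1 ok]
  8: obs=x cand={0,2} pick 2 [1->2 ok]
  9: obs=x cand={0,2} pick 2 [2->2 ok]
  10: obs=x cand={0,2} pick 2 [2->2 ok]
  11: obs=x cand={0,2} pick 2 [2->2 ok]

0,0,1,1,2,0,0,1,2,2,2,2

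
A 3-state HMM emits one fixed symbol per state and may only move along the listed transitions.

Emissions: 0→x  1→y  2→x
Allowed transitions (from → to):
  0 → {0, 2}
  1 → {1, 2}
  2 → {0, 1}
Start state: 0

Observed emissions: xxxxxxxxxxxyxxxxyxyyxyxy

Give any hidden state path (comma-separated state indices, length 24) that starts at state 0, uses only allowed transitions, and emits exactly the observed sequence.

0,2,0,0,0,0,0,0,0,0,2,1,2,0,0,2,1,2,1,1,2,1,2,1

  t0 'x' -> {0,2}, take 0 (start)
  t1 'x' -> {0,2}, take 2 (0->2 ok)
  t2 'x' -> {0,2}, take 0 (2->0 ok)
  t3 'x' -> {0,2}, take 0 (0->0 ok)
  t4 'x' -> {0,2}, take 0 (0->0 ok)
  t5 'x' -> {0,2}, take 0 (0->0 ok)
  t6 'x' -> {0,2}, take 0 (0->0 ok)
  t7 'x' -> {0,2}, take 0 (0->0 ok)
  t8 'x' -> {0,2}, take 0 (0->0 ok)
  t9 'x' -> {0,2}, take 0 (0->0 ok)
  t10 'x' -> {0,2}, take 2 (0->2 ok)
  t11 'y' -> {1}, take 1 (2->1 ok)
  t12 'x' -> {0,2}, take 2 (1->2 ok)
  t13 'x' -> {0,2}, take 0 (2->0 ok)
  t14 'x' -> {0,2}, take 0 (0->0 ok)
  t15 'x' -> {0,2}, take 2 (0->2 ok)
  t16 'y' -> {1}, take 1 (2->1 ok)
  t17 'x' -> {0,2}, take 2 (1->2 ok)
  t18 'y' -> {1}, take 1 (2->1 ok)
  t19 'y' -> {1}, take 1 (1->1 ok)
  t20 'x' -> {0,2}, take 2 (1->2 ok)
  t21 'y' -> {1}, take 1 (2->1 ok)
  t22 'x' -> {0,2}, take 2 (1->2 ok)
  t23 'y' -> {1}, take 1 (2->1 ok)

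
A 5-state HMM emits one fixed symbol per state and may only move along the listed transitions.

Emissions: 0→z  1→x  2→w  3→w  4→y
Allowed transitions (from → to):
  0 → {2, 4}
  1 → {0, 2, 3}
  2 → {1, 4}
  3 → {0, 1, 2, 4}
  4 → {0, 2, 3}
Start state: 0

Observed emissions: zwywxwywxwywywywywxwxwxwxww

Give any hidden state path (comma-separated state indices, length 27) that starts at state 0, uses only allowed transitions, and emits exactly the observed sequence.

0,2,4,3,1,2,4,2,1,2,4,2,4,3,4,3,4,2,1,2,1,2,1,3,1,3,2

  0: obs=z cand={0} pick 0 [start]
  1: obs=w cand={2,3} pick 2 [0->2 ok]
  2: obs=y cand={4} pick 4 [2->4 ok]
  3: obs=w cand={2,3} pick 3 [4->3 ok]
  4: obs=x cand={1} pick 1 [3->1 ok]
  5: obs=w cand={2,3} pick 2 [1->2 ok]
  6: obs=y cand={4} pick 4 [2->4 ok]
  7: obs=w cand={2,3} pick 2 [4->2 ok]
  8: obs=x cand={1} pick 1 [2->1 ok]
  9: obs=w cand={2,3} pick 2 [1->2 ok]
  10: obs=y cand={4} pick 4 [2->4 ok]
  11: obs=w cand={2,3} pick 2 [4->2 ok]
  12: obs=y cand={4} pick 4 [2->4 ok]
  13: obs=w cand={2,3} pick 3 [4->3 ok]
  14: obs=y cand={4} pick 4 [3->4 ok]
  15: obs=w cand={2,3} pick 3 [4->3 ok]
  16: obs=y cand={4} pick 4 [3->4 ok]
  17: obs=w cand={2,3} pick 2 [4->2 ok]
  18: obs=x cand={1} pick 1 [2->1 ok]
  19: obs=w cand={2,3} pick 2 [1->2 ok]
  20: obs=x cand={1} pick 1 [2->1 ok]
  21: obs=w cand={2,3} pick 2 [1->2 ok]
  22: obs=x cand={1} pick 1 [2->1 ok]
  23: obs=w cand={2,3} pick 3 [1->3 ok]
  24: obs=x cand={1} pick 1 [3->1 ok]
  25: obs=w cand={2,3} pick 3 [1->3 ok]
  26: obs=w cand={2,3} pick 2 [3->2 ok]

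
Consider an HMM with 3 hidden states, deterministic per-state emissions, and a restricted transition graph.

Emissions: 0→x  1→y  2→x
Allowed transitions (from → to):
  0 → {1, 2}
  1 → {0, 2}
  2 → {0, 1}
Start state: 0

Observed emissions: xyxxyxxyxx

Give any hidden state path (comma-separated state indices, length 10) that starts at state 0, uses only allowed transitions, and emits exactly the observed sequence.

0,1,0,2,1,2,0,1,0,2

  t0 'x' -> {0,2}, take 0 (start)
  t1 'y' -> {1}, take 1 (0->1 ok)
  t2 'x' -> {0,2}, take 0 (1->0 ok)
  t3 'x' -> {0,2}, take 2 (0->2 ok)
  t4 'y' -> {1}, take 1 (2->1 ok)
  t5 'x' -> {0,2}, take 2 (1->2 ok)
  t6 'x' -> {0,2}, take 0 (2->0 ok)
  t7 'y' -> {1}, take 1 (0->1 ok)
  t8 'x' -> {0,2}, take 0 (1->0 ok)
  t9 'x' -> {0,2}, take 2 (0->2 ok)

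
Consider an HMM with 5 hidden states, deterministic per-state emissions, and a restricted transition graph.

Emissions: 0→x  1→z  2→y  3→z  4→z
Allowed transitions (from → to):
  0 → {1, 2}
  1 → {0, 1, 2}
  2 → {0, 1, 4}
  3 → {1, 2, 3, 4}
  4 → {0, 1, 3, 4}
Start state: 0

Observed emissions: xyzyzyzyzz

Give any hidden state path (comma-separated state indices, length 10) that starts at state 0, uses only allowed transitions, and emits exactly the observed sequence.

  0: obs=x cand={0} pick 0 [start]
  1: obs=y cand={2} pick 2 [0->2 ok]
  2: obs=z cand={1,3,4} pick 1 [2->1 ok]
  3: obs=y cand={2} pick 2 [1->2 ok]
  4: obs=z cand={1,3,4} pick 1 [2->1 ok]
  5: obs=y cand={2} pick 2 [1->2 ok]
  6: obs=z cand={1,3,4} pick 1 [2->1 ok]
  7: obs=y cand={2} pick 2 [1->2 ok]
  8: obs=z cand={1,3,4} pick 4 [2->4 ok]
  9: obs=z cand={1,3,4} pick 1 [4->1 ok]

0,2,1,2,1,2,1,2,4,1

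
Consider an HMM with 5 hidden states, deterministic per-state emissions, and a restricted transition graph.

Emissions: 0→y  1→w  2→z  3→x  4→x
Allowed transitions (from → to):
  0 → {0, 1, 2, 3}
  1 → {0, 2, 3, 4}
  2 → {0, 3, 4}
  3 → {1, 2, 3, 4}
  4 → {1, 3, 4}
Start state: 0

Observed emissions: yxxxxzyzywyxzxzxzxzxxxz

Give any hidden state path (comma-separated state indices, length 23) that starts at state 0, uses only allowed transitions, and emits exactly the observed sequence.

  [0] y  {0}  => 0  start
  [1] x  {3,4}  => 3  0->3 ok
  [2] x  {3,4}  => 3  3->3 ok
  [3] x  {3,4}  => 4  3->4 ok
  [4] x  {3,4}  => 3  4->3 ok
  [5] z  {2}  => 2  3->2 ok
  [6] y  {0}  => 0  2->0 ok
  [7] z  {2}  => 2  0->2 ok
  [8] y  {0}  => 0  2->0 ok
  [9] w  {1}  => 1  0->1 ok
  [10] y  {0}  => 0  1->0 ok
  [11] x  {3,4}  => 3  0->3 ok
  [12] z  {2}  => 2  3->2 ok
  [13] x  {3,4}  => 3  2->3 ok
  [14] z  {2}  => 2  3->2 ok
  [15] x  {3,4}  => 3  2->3 ok
  [16] z  {2}  => 2  3->2 ok
  [17] x  {3,4}  => 3  2->3 ok
  [18] z  {2}  => 2  3->2 ok
  [19] x  {3,4}  => 4  2->4 ok
  [20] x  {3,4}  => 3  4->3 ok
  [21] x  {3,4}  => 3  3->3 ok
  [22] z  {2}  => 2  3->2 ok

0,3,3,4,3,2,0,2,0,1,0,3,2,3,2,3,2,3,2,4,3,3,2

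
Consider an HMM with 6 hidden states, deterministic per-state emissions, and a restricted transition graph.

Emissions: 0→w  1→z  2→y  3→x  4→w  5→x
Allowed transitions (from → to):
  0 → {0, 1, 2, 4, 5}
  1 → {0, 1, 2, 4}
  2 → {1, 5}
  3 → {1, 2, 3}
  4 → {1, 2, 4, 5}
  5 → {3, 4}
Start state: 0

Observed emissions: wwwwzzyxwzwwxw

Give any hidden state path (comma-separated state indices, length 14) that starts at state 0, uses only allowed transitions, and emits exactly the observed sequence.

  [0] w  {0,4}  => 0  start
  [1] w  {0,4}  => 0  0->0 ok
  [2] w  {0,4}  => 0  0->0 ok
  [3] w  {0,4}  => 0  0->0 ok
  [4] z  {1}  => 1  0->1 ok
  [5] z  {1}  => 1  1->1 ok
  [6] y  {2}  => 2  1->2 ok
  [7] x  {3,5}  => 5  2->5 ok
  [8] w  {0,4}  => 4  5->4 ok
  [9] z  {1}  => 1  4->1 ok
  [10] w  {0,4}  => 0  1->0 ok
  [11] w  {0,4}  => 4  0->4 ok
  [12] x  {3,5}  => 5  4->5 ok
  [13] w  {0,4}  => 4  5->4 ok

0,0,0,0,1,1,2,5,4,1,0,4,5,4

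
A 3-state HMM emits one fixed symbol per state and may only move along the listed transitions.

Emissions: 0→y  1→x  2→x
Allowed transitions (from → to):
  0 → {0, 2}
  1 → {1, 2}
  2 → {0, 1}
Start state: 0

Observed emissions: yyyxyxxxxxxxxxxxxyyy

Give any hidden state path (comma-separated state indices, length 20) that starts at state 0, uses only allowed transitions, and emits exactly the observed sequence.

0,0,0,2,0,2,1,1,2,1,2,1,1,1,1,1,2,0,0,0

  pos 0: y in {0}, choose 0; start
  pos 1: y in {0}, choose 0; 0->0 ok
  pos 2: y in {0}, choose 0; 0->0 ok
  pos 3: x in {1,2}, choose 2; 0->2 ok
  pos 4: y in {0}, choose 0; 2->0 ok
  pos 5: x in {1,2}, choose 2; 0->2 ok
  pos 6: x in {1,2}, choose 1; 2->1 ok
  pos 7: x in {1,2}, choose 1; 1->1 ok
  pos 8: x in {1,2}, choose 2; 1->2 ok
  pos 9: x in {1,2}, choose 1; 2->1 ok
  pos 10: x in {1,2}, choose 2; 1->2 ok
  pos 11: x in {1,2}, choose 1; 2->1 ok
  pos 12: x in {1,2}, choose 1; 1->1 ok
  pos 13: x in {1,2}, choose 1; 1->1 ok
  pos 14: x in {1,2}, choose 1; 1->1 ok
  pos 15: x in {1,2}, choose 1; 1->1 ok
  pos 16: x in {1,2}, choose 2; 1->2 ok
  pos 17: y in {0}, choose 0; 2->0 ok
  pos 18: y in {0}, choose 0; 0->0 ok
  pos 19: y in {0}, choose 0; 0->0 ok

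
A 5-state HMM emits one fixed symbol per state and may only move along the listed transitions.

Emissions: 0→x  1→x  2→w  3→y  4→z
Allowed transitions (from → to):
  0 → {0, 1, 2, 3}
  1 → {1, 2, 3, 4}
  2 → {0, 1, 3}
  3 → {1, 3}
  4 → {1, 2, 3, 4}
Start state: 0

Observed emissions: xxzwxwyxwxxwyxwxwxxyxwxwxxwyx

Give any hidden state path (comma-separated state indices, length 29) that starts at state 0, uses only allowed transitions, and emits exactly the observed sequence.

  t0 'x' -> {0,1}, take 0 (start)
  t1 'x' -> {0,1}, take 1 (0->1 ok)
  t2 'z' -> {4}, take 4 (1->4 ok)
  t3 'w' -> {2}, take 2 (4->2 ok)
  t4 'x' -> {0,1}, take 0 (2->0 ok)
  t5 'w' -> {2}, take 2 (0->2 ok)
  t6 'y' -> {3}, take 3 (2->3 ok)
  t7 'x' -> {0,1}, take 1 (3->1 ok)
  t8 'w' -> {2}, take 2 (1->2 ok)
  t9 'x' -> {0,1}, take 0 (2->0 ok)
  t10 'x' -> {0,1}, take 1 (0->1 ok)
  t11 'w' -> {2}, take 2 (1->2 ok)
  t12 'y' -> {3}, take 3 (2->3 ok)
  t13 'x' -> {0,1}, take 1 (3->1 ok)
  t14 'w' -> {2}, take 2 (1->2 ok)
  t15 'x' -> {0,1}, take 1 (2->1 ok)
  t16 'w' -> {2}, take 2 (1->2 ok)
  t17 'x' -> {0,1}, take 0 (2->0 ok)
  t18 'x' -> {0,1}, take 0 (0->0 ok)
  t19 'y' -> {3}, take 3 (0->3 ok)
  t20 'x' -> {0,1}, take 1 (3->1 ok)
  t21 'w' -> {2}, take 2 (1->2 ok)
  t22 'x' -> {0,1}, take 0 (2->0 ok)
  t23 'w' -> {2}, take 2 (0->2 ok)
  t24 'x' -> {0,1}, take 0 (2->0 ok)
  t25 'x' -> {0,1}, take 1 (0->1 ok)
  t26 'w' -> {2}, take 2 (1->2 ok)
  t27 'y' -> {3}, take 3 (2->3 ok)
  t28 'x' -> {0,1}, take 1 (3->1 ok)

0,1,4,2,0,2,3,1,2,0,1,2,3,1,2,1,2,0,0,3,1,2,0,2,0,1,2,3,1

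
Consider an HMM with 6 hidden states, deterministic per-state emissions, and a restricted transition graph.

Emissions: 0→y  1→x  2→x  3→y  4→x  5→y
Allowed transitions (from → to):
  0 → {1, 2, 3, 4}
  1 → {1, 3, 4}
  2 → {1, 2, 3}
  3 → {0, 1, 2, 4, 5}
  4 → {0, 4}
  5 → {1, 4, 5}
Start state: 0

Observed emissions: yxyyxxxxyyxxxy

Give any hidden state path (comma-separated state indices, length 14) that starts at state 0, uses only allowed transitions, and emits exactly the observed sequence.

  pos 0: y in {0,3,5}, choose 0; start
  pos 1: x in {1,2,4}, choose 2; 0->2 ok
  pos 2: y in {0,3,5}, choose 3; 2->3 ok
  pos 3: y in {0,3,5}, choose 0; 3->0 ok
  pos 4: x in {1,2,4}, choose 1; 0->1 ok
  pos 5: x in {1,2,4}, choose 4; 1->4 ok
  pos 6: x in {1,2,4}, choose 4; 4->4 ok
  pos 7: x in {1,2,4}, choose 4; 4->4 ok
  pos 8: y in {0,3,5}, choose 0; 4->0 ok
  pos 9: y in {0,3,5}, choose 3; 0->3 ok
  pos 10: x in {1,2,4}, choose 2; 3->2 ok
  pos 11: x in {1,2,4}, choose 2; 2->2 ok
  pos 12: x in {1,2,4}, choose 2; 2->2 ok
  pos 13: y in {0,3,5}, choose 3; 2->3 ok

0,2,3,0,1,4,4,4,0,3,2,2,2,3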